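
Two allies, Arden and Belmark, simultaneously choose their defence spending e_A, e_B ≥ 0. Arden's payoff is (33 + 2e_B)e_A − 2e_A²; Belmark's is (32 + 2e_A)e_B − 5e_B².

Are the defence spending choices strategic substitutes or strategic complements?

Expanding Arden's payoff: 33e_A + 2e_Be_A − 2e_A².
∂π/∂e_A = 33 + 2e_B − 4e_A = 0, so e_A = 8.25 + 0.5e_B.
The best-response slope de_A/de_B = 0.5 > 0: the reaction function is upward-sloping, so the choices are strategic complements.

strategic complements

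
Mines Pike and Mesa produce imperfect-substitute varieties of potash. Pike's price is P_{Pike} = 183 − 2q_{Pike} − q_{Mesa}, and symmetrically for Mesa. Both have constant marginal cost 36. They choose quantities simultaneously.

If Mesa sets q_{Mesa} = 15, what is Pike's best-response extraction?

33

Mine Pike's profit: π = q_{Pike}(183 − 2q_{Pike} − q_{Mesa}) − 36q_{Pike}.
∂π/∂q_{Pike} = 147 − 4q_{Pike} − q_{Mesa} = 0 ⇒ q_{Pike} = 36.75 − 0.25q_{Mesa}.
At q_{Mesa} = 15: q_{Pike} = 36.75 − 0.25·15 = 33.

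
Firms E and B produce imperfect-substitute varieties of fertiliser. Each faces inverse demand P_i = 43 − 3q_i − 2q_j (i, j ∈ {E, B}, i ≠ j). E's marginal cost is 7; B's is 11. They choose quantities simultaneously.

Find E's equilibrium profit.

Firm E's profit: π = q_E(43 − 3q_E − 2q_B) − 7q_E.
∂π/∂q_E = 36 − 6q_E − 2q_B = 0 ⇒ q_E = 6 − (1/3)q_B.
Similarly q_B = 16/3 − (1/3)q_E.
Plugging q_B into E's best response: q_E = 6 − (1/3)(16/3 − (1/3)q_E) ⇒ (8/9)q_E = 38/9, so q_E = 4.75.
Then q_B = 16/3 − (1/3)·4.75 = 3.75.
P_E = 43 − 3·4.75 − 2·3.75 = 21.25.
Profit = (21.25 − 7)·4.75 = 67.6875.

67.6875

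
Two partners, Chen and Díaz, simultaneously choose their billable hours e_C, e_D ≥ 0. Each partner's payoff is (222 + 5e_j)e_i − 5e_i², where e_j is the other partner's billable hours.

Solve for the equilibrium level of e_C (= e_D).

Chen's payoff is (222 + 5e_D)e_C − 5e_C².
∂π/∂e_C = 222 + 5e_D − 10e_C = 0, so e_C = 22.2 + 0.5e_D.
The game is symmetric, so in equilibrium e_D = e_C: the reaction function gives 0.5e_C = 22.2, hence e_C = 44.4.

44.4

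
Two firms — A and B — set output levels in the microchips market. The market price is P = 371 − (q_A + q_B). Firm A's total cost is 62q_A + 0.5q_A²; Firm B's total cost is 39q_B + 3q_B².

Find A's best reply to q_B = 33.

92

Firm A's profit: π = q_A(371 − (q_A + q_B)) − 62q_A − 0.5q_A².
∂π/∂q_A = 309 − 3q_A − q_B = 0, so q_A = 103 − (1/3)q_B.
At q_B = 33: q_A = 103 − (1/3)·33 = 92.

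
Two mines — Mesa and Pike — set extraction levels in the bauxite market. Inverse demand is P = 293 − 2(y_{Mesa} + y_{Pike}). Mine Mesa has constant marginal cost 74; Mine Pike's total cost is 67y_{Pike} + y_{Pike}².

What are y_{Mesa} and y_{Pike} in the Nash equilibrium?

43.1, 23.3

Mine Mesa's profit: π = y_{Mesa}(293 − 2(y_{Mesa} + y_{Pike})) − 74y_{Mesa}.
∂π/∂y_{Mesa} = 219 − 4y_{Mesa} − 2y_{Pike} = 0, so y_{Mesa} = 54.75 − 0.5y_{Pike}.
For Pike: ∂π/∂y_{Pike} = 226 − 6y_{Pike} − 2y_{Mesa} = 0 ⇒ y_{Pike} = 113/3 − (1/3)y_{Mesa}.
Substituting the second reaction function into the first: y_{Mesa} = 54.75 − 0.5(113/3 − (1/3)y_{Mesa}), which gives (5/6)y_{Mesa} = 431/12 ⇒ y_{Mesa} = 43.1.
Then y_{Pike} = 113/3 − (1/3)·43.1 = 23.3.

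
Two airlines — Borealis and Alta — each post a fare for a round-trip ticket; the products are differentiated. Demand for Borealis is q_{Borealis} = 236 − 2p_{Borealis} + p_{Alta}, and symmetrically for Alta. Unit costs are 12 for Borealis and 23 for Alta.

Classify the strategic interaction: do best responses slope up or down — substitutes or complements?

strategic complements

Borealis's profit: π = (p_{Borealis} − 12)(236 − 2p_{Borealis} + p_{Alta}).
∂π/∂p_{Borealis} = 260 − 4p_{Borealis} + p_{Alta} = 0 ⇒ p_{Borealis} = 65 + 0.25p_{Alta}.
The best-response slope dp_{Borealis}/dp_{Alta} = 0.25 > 0: the reaction function is upward-sloping, so the choices are strategic complements.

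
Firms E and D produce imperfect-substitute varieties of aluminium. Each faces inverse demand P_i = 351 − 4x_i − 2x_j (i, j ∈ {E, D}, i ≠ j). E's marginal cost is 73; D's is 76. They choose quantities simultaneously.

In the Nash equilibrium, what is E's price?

Firm E's profit: π = x_E(351 − 4x_E − 2x_D) − 73x_E.
∂π/∂x_E = 278 − 8x_E − 2x_D = 0 ⇒ x_E = 34.75 − 0.25x_D.
Similarly x_D = 34.375 − 0.25x_E.
Solving the two reaction functions simultaneously: (1 − (−0.25)(−0.25))x_E = 34.75 − 0.25·34.375, so 0.9375x_E = 837/32 and x_E = 27.9.
Then x_D = 34.375 − 0.25·27.9 = 27.4.
P_E = 351 − 4·27.9 − 2·27.4 = 184.6.

184.6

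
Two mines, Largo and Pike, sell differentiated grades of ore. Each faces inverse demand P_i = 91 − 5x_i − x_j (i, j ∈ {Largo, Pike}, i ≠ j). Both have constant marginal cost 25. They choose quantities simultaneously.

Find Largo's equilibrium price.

55

Mine Largo's profit: π = x_{Largo}(91 − 5x_{Largo} − x_{Pike}) − 25x_{Largo}.
∂π/∂x_{Largo} = 66 − 10x_{Largo} − x_{Pike} = 0 ⇒ x_{Largo} = 6.6 − 0.1x_{Pike}.
By symmetry x_{Pike} = x_{Largo}; substituting into the reaction function, 1.1x_{Largo} = 6.6 and x_{Largo} = 6.
P_{Largo} = 91 − 5·6 − 6 = 55.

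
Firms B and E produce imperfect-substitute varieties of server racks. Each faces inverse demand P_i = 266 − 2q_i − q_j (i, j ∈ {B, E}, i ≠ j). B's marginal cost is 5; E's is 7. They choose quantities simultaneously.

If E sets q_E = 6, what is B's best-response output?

63.75

Firm B's profit: π = q_B(266 − 2q_B − q_E) − 5q_B.
∂π/∂q_B = 261 − 4q_B − q_E = 0 ⇒ q_B = 65.25 − 0.25q_E.
At q_E = 6: q_B = 65.25 − 0.25·6 = 63.75.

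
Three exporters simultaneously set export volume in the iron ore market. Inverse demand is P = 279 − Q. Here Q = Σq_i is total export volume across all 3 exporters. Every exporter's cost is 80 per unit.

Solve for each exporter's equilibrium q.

49.75

A representative exporter's profit is π_i = q_i(279 − Q) − 80q_i, with Q = q_i + Σ_{j≠i} q_j.
First-order condition: 199 − 2q_i − Σ_{j≠i} q_j = 0.
In a symmetric equilibrium every exporter chooses the same q, so Σ_{j≠i} q_j = 2q. The condition becomes 199 − 4q = 0, giving q = 199/4 = 49.75.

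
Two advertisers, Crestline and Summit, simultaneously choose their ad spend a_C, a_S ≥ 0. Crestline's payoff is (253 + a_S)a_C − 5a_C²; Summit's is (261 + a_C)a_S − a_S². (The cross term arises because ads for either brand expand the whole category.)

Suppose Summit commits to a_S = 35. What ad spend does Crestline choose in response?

Expanding Crestline's payoff: 253a_C + a_Sa_C − 5a_C².
∂π/∂a_C = 253 + a_S − 10a_C = 0, so a_C = 25.3 + 0.1a_S.
At a_S = 35: a_C = 25.3 + 0.1·35 = 28.8.

28.8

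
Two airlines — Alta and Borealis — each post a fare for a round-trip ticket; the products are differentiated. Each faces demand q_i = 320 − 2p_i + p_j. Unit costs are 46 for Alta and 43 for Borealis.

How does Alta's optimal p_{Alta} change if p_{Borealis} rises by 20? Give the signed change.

5

Alta's profit: π = (p_{Alta} − 46)(320 − 2p_{Alta} + p_{Borealis}).
∂π/∂p_{Alta} = 412 − 4p_{Alta} + p_{Borealis} = 0 ⇒ p_{Alta} = 103 + 0.25p_{Borealis}.
The reaction-function slope is 0.25, so a 20-unit rise in p_{Borealis} moves p_{Alta} by 0.25 × 20 = 5. Alta's best response rises — the actions are strategic complements.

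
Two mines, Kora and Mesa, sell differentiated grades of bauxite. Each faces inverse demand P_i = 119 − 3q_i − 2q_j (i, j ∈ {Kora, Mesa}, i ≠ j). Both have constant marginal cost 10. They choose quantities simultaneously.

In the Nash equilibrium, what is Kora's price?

50.875

Mine Kora's profit: π = q_{Kora}(119 − 3q_{Kora} − 2q_{Mesa}) − 10q_{Kora}.
∂π/∂q_{Kora} = 109 − 6q_{Kora} − 2q_{Mesa} = 0 ⇒ q_{Kora} = 109/6 − (1/3)q_{Mesa}.
The game is symmetric, so in equilibrium q_{Mesa} = q_{Kora}: the reaction function gives (4/3)q_{Kora} = 109/6, hence q_{Kora} = 13.625.
P_{Kora} = 119 − 3·13.625 − 2·13.625 = 50.875.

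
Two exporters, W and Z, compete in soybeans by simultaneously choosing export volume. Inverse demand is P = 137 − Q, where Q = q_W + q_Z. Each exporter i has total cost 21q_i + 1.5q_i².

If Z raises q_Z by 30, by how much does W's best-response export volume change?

-6

Exporter W's profit: π = q_W(137 − (q_W + q_Z)) − 21q_W − 1.5q_W².
∂π/∂q_W = 116 − 5q_W − q_Z = 0, so q_W = 23.2 − 0.2q_Z.
The reaction-function slope is −0.2, so a 30-unit rise in q_Z moves q_W by −0.2 × 30 = −6. W's best response falls — the actions are strategic substitutes.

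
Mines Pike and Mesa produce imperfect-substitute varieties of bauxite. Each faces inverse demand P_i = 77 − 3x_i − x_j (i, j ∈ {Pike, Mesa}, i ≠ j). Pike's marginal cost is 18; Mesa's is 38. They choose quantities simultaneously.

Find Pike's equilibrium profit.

243

Mine Pike's profit: π = x_{Pike}(77 − 3x_{Pike} − x_{Mesa}) − 18x_{Pike}.
∂π/∂x_{Pike} = 59 − 6x_{Pike} − x_{Mesa} = 0 ⇒ x_{Pike} = 59/6 − (1/6)x_{Mesa}.
Similarly x_{Mesa} = 6.5 − (1/6)x_{Pike}.
Plugging x_{Mesa} into Pike's best response: x_{Pike} = 59/6 − (1/6)(6.5 − (1/6)x_{Pike}) ⇒ (35/36)x_{Pike} = 8.75, so x_{Pike} = 9.
Then x_{Mesa} = 6.5 − (1/6)·9 = 5.
P_{Pike} = 77 − 3·9 − 5 = 45.
Profit = (45 − 18)·9 = 243.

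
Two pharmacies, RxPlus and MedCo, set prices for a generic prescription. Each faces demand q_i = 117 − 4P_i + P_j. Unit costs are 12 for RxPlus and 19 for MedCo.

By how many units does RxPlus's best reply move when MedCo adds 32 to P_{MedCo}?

4

RxPlus's profit: π = (P_{RxPlus} − 12)(117 − 4P_{RxPlus} + P_{MedCo}).
∂π/∂P_{RxPlus} = 165 − 8P_{RxPlus} + P_{MedCo} = 0 ⇒ P_{RxPlus} = 20.625 + 0.125P_{MedCo}.
The reaction-function slope is 0.125, so a 32-unit rise in P_{MedCo} moves P_{RxPlus} by 0.125 × 32 = 4. RxPlus's best response rises — the actions are strategic complements.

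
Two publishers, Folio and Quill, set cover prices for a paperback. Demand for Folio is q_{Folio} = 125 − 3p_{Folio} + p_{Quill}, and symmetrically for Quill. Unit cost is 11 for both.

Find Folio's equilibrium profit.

1273.08

Folio's profit: π = (p_{Folio} − 11)(125 − 3p_{Folio} + p_{Quill}).
∂π/∂p_{Folio} = 158 − 6p_{Folio} + p_{Quill} = 0 ⇒ p_{Folio} = 79/3 + (1/6)p_{Quill}.
By symmetry p_{Quill} = p_{Folio}; substituting into the reaction function, (5/6)p_{Folio} = 79/3 and p_{Folio} = 31.6.
q_{Folio} = 125 − 3·31.6 + 31.6 = 61.8.
Profit = (31.6 − 11)·61.8 = 1273.08.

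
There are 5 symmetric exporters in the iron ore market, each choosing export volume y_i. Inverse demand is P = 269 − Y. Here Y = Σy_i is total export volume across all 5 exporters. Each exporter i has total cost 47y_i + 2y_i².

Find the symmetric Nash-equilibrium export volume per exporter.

A representative exporter's profit is π_i = y_i(269 − Y) − 47y_i − 2y_i², with Y = y_i + Σ_{j≠i} y_j.
First-order condition: 222 − 6y_i − Σ_{j≠i} y_j = 0.
With identical exporters, set every y_j = y: then 222 − 6y − 4y = 0, i.e. y = 222/10 = 22.2.

22.2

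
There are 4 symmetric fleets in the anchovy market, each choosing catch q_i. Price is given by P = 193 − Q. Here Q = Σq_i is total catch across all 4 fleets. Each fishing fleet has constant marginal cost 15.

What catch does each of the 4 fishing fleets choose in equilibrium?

35.6

A representative fishing fleet's profit is π_i = q_i(193 − Q) − 15q_i, with Q = q_i + Σ_{j≠i} q_j.
First-order condition: 178 − 2q_i − Σ_{j≠i} q_j = 0.
Imposing symmetry (q_j = q for all j) turns Σ_{j≠i} q_j into 3q, so 178 = 5q and q = 35.6.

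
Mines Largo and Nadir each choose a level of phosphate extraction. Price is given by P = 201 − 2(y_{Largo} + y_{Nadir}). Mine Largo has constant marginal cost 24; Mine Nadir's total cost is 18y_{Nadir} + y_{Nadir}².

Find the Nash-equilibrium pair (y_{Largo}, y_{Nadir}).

34.8, 18.9

Mine Largo's profit: π = y_{Largo}(201 − 2(y_{Largo} + y_{Nadir})) − 24y_{Largo}.
∂π/∂y_{Largo} = 177 − 4y_{Largo} − 2y_{Nadir} = 0, so y_{Largo} = 44.25 − 0.5y_{Nadir}.
For Nadir: ∂π/∂y_{Nadir} = 183 − 6y_{Nadir} − 2y_{Largo} = 0 ⇒ y_{Nadir} = 30.5 − (1/3)y_{Largo}.
Substituting the second reaction function into the first: y_{Largo} = 44.25 − 0.5(30.5 − (1/3)y_{Largo}), which gives (5/6)y_{Largo} = 29 ⇒ y_{Largo} = 34.8.
Then y_{Nadir} = 30.5 − (1/3)·34.8 = 18.9.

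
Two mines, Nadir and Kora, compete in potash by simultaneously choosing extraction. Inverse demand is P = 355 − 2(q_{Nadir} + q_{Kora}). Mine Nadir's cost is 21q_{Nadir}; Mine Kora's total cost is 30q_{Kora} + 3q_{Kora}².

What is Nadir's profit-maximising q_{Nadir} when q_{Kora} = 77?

45

Mine Nadir's profit: π = q_{Nadir}(355 − 2(q_{Nadir} + q_{Kora})) − 21q_{Nadir}.
∂π/∂q_{Nadir} = 334 − 4q_{Nadir} − 2q_{Kora} = 0, so q_{Nadir} = 83.5 − 0.5q_{Kora}.
At q_{Kora} = 77: q_{Nadir} = 83.5 − 0.5·77 = 45.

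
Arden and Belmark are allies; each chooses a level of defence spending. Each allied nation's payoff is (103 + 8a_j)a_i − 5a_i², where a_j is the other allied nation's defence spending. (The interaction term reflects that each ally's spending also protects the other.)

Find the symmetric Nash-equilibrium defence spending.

Arden's payoff is (103 + 8a_B)a_A − 5a_A².
∂π/∂a_A = 103 + 8a_B − 10a_A = 0, so a_A = 10.3 + 0.8a_B.
Setting a_A = a_B in the reaction function: a_A = 10.3 + 0.8a_A, so a_A = 10.3 / 0.2 = 51.5.

51.5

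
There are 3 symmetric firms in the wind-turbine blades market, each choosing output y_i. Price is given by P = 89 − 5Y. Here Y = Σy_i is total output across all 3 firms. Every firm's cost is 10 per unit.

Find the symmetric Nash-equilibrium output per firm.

A representative firm's profit is π_i = y_i(89 − 5Y) − 10y_i, with Y = y_i + Σ_{j≠i} y_j.
First-order condition: 79 − 10y_i − 5Σ_{j≠i} y_j = 0.
With identical firms, set every y_j = y: then 79 − 10y − 10y = 0, i.e. y = 79/20 = 3.95.

3.95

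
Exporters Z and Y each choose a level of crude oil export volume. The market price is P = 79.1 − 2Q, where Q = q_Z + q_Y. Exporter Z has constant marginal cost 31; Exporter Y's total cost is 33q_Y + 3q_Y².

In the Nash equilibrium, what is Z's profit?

233.28

Exporter Z's profit: π = q_Z(79.1 − 2(q_Z + q_Y)) − 31q_Z.
∂π/∂q_Z = 48.1 − 4q_Z − 2q_Y = 0, so q_Z = 12.025 − 0.5q_Y.
For Y: ∂π/∂q_Y = 46.1 − 10q_Y − 2q_Z = 0 ⇒ q_Y = 4.61 − 0.2q_Z.
Substituting the second reaction function into the first: q_Z = 12.025 − 0.5(4.61 − 0.2q_Z), which gives 0.9q_Z = 9.72 ⇒ q_Z = 10.8.
Then q_Y = 4.61 − 0.2·10.8 = 2.45.
Price P = 79.1 − 2·13.25 = 52.6.
Z's profit: (52.6 − 31)·10.8 = 233.28.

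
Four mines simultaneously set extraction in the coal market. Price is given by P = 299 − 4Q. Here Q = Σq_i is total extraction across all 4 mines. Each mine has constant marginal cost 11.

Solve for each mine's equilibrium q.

14.4

A representative mine's profit is π_i = q_i(299 − 4Q) − 11q_i, with Q = q_i + Σ_{j≠i} q_j.
First-order condition: 288 − 8q_i − 4Σ_{j≠i} q_j = 0.
With identical mines, set every q_j = q: then 288 − 8q − 12q = 0, i.e. q = 288/20 = 14.4.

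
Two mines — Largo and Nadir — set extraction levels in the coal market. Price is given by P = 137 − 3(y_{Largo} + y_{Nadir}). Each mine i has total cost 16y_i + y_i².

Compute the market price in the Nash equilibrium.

Mine Largo's profit: π = y_{Largo}(137 − 3(y_{Largo} + y_{Nadir})) − 16y_{Largo} − y_{Largo}².
∂π/∂y_{Largo} = 121 − 8y_{Largo} − 3y_{Nadir} = 0, so y_{Largo} = 15.125 − 0.375y_{Nadir}.
By symmetry y_{Nadir} = y_{Largo}; substituting into the reaction function, 1.375y_{Largo} = 15.125 and y_{Largo} = 11.
Equilibrium price: P = 137 − 3·22 = 71.

71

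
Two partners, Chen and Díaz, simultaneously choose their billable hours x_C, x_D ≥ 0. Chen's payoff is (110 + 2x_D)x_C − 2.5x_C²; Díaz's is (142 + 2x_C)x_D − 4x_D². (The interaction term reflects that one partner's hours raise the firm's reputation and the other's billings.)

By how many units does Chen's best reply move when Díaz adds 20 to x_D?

Expanding Chen's payoff: 110x_C + 2x_Dx_C − 2.5x_C².
∂π/∂x_C = 110 + 2x_D − 5x_C = 0, so x_C = 22 + 0.4x_D.
The reaction-function slope is 0.4, so a 20-unit rise in x_D moves x_C by 0.4 × 20 = 8. Chen's best response rises — the actions are strategic complements.

8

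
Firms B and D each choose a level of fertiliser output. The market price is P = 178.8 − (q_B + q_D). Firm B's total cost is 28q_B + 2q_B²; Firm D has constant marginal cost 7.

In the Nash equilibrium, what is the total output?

91.8

Firm B's profit: π = q_B(178.8 − (q_B + q_D)) − 28q_B − 2q_B².
∂π/∂q_B = 150.8 − 6q_B − q_D = 0, so q_B = 377/15 − (1/6)q_D.
For D: ∂π/∂q_D = 171.8 − 2q_D − q_B = 0 ⇒ q_D = 85.9 − 0.5q_B.
Plugging q_D into B's best response: q_B = 377/15 − (1/6)(85.9 − 0.5q_B) ⇒ (11/12)q_B = 649/60, so q_B = 11.8.
Then q_D = 85.9 − 0.5·11.8 = 80.
Total output: 11.8 + 80 = 91.8.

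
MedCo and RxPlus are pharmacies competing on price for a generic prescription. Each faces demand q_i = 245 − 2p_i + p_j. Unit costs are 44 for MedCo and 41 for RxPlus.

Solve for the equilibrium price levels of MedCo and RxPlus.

MedCo's profit: π = (p_{MedCo} − 44)(245 − 2p_{MedCo} + p_{RxPlus}).
∂π/∂p_{MedCo} = 333 − 4p_{MedCo} + p_{RxPlus} = 0 ⇒ p_{MedCo} = 83.25 + 0.25p_{RxPlus}.
Similarly p_{RxPlus} = 81.75 + 0.25p_{MedCo}.
Plugging p_{RxPlus} into MedCo's best response: p_{MedCo} = 83.25 + 0.25(81.75 + 0.25p_{MedCo}) ⇒ 0.9375p_{MedCo} = 103.6875, so p_{MedCo} = 110.6.
Then p_{RxPlus} = 81.75 + 0.25·110.6 = 109.4.

110.6, 109.4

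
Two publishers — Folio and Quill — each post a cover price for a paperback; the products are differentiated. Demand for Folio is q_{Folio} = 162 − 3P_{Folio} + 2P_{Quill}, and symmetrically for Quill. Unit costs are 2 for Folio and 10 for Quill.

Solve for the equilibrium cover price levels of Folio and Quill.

43.5, 46.5

Folio's profit: π = (P_{Folio} − 2)(162 − 3P_{Folio} + 2P_{Quill}).
∂π/∂P_{Folio} = 168 − 6P_{Folio} + 2P_{Quill} = 0 ⇒ P_{Folio} = 28 + (1/3)P_{Quill}.
Similarly P_{Quill} = 32 + (1/3)P_{Folio}.
Substituting the second reaction function into the first: P_{Folio} = 28 + (1/3)(32 + (1/3)P_{Folio}), which gives (8/9)P_{Folio} = 116/3 ⇒ P_{Folio} = 43.5.
Then P_{Quill} = 32 + (1/3)·43.5 = 46.5.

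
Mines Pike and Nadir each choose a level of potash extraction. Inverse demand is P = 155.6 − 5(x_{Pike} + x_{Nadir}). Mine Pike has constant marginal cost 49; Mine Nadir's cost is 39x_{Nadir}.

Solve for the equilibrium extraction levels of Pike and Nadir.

Mine Pike's profit: π = x_{Pike}(155.6 − 5(x_{Pike} + x_{Nadir})) − 49x_{Pike}.
∂π/∂x_{Pike} = 106.6 − 10x_{Pike} − 5x_{Nadir} = 0, so x_{Pike} = 10.66 − 0.5x_{Nadir}.
By the same steps for Nadir: x_{Nadir} = 11.66 − 0.5x_{Pike}.
Substituting the second reaction function into the first: x_{Pike} = 10.66 − 0.5(11.66 − 0.5x_{Pike}), which gives 0.75x_{Pike} = 4.83 ⇒ x_{Pike} = 6.44.
Then x_{Nadir} = 11.66 − 0.5·6.44 = 8.44.

6.44, 8.44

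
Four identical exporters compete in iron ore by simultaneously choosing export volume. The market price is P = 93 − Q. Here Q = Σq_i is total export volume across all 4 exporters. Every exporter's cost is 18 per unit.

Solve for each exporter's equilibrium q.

A representative exporter's profit is π_i = q_i(93 − Q) − 18q_i, with Q = q_i + Σ_{j≠i} q_j.
First-order condition: 75 − 2q_i − Σ_{j≠i} q_j = 0.
Imposing symmetry (q_j = q for all j) turns Σ_{j≠i} q_j into 3q, so 75 = 5q and q = 15.

15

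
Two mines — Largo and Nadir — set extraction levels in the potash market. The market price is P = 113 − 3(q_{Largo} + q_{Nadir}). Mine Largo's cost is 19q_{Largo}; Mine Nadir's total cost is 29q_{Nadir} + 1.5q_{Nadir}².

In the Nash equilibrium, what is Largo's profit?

Mine Largo's profit: π = q_{Largo}(113 − 3(q_{Largo} + q_{Nadir})) − 19q_{Largo}.
∂π/∂q_{Largo} = 94 − 6q_{Largo} − 3q_{Nadir} = 0, so q_{Largo} = 47/3 − 0.5q_{Nadir}.
For Nadir: ∂π/∂q_{Nadir} = 84 − 9q_{Nadir} − 3q_{Largo} = 0 ⇒ q_{Nadir} = 28/3 − (1/3)q_{Largo}.
Plugging q_{Nadir} into Largo's best response: q_{Largo} = 47/3 − 0.5(28/3 − (1/3)q_{Largo}) ⇒ (5/6)q_{Largo} = 11, so q_{Largo} = 13.2.
Then q_{Nadir} = 28/3 − (1/3)·13.2 = 74/15.
Price P = 113 − 3·(272/15) = 58.6.
Largo's profit: (58.6 − 19)·13.2 = 522.72.

522.72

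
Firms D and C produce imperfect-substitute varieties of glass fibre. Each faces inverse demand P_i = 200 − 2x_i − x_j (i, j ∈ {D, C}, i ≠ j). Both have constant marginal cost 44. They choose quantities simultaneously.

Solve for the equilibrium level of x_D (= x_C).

31.2

Firm D's profit: π = x_D(200 − 2x_D − x_C) − 44x_D.
∂π/∂x_D = 156 − 4x_D − x_C = 0 ⇒ x_D = 39 − 0.25x_C.
The game is symmetric, so in equilibrium x_C = x_D: the reaction function gives 1.25x_D = 39, hence x_D = 31.2.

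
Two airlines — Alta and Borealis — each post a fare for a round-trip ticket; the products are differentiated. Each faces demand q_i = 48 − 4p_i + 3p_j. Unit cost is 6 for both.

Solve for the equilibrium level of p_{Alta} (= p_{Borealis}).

14.4

Alta's profit: π = (p_{Alta} − 6)(48 − 4p_{Alta} + 3p_{Borealis}).
∂π/∂p_{Alta} = 72 − 8p_{Alta} + 3p_{Borealis} = 0 ⇒ p_{Alta} = 9 + 0.375p_{Borealis}.
By symmetry p_{Borealis} = p_{Alta}; substituting into the reaction function, 0.625p_{Alta} = 9 and p_{Alta} = 14.4.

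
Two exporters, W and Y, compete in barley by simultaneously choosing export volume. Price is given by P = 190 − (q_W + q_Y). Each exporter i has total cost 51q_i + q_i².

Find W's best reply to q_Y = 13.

Exporter W's profit: π = q_W(190 − (q_W + q_Y)) − 51q_W − q_W².
∂π/∂q_W = 139 − 4q_W − q_Y = 0, so q_W = 34.75 − 0.25q_Y.
At q_Y = 13: q_W = 34.75 − 0.25·13 = 31.5.

31.5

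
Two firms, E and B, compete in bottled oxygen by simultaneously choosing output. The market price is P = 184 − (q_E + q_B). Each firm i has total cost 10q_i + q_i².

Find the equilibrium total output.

69.6

Firm E's profit: π = q_E(184 − (q_E + q_B)) − 10q_E − q_E².
∂π/∂q_E = 174 − 4q_E − q_B = 0, so q_E = 43.5 − 0.25q_B.
By symmetry q_B = q_E; substituting into the reaction function, 1.25q_E = 43.5 and q_E = 34.8.
Total output: 34.8 + 34.8 = 69.6.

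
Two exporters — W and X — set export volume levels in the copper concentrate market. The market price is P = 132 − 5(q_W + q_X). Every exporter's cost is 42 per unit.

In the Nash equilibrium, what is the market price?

72

Exporter W's profit: π = q_W(132 − 5(q_W + q_X)) − 42q_W.
∂π/∂q_W = 90 − 10q_W − 5q_X = 0, so q_W = 9 − 0.5q_X.
The game is symmetric, so in equilibrium q_X = q_W: the reaction function gives 1.5q_W = 9, hence q_W = 6.
Equilibrium price: P = 132 − 5·12 = 72.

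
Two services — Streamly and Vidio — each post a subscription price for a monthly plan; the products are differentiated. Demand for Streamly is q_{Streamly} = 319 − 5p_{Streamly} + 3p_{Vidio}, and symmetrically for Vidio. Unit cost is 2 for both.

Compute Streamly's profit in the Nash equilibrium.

Streamly's profit: π = (p_{Streamly} − 2)(319 − 5p_{Streamly} + 3p_{Vidio}).
∂π/∂p_{Streamly} = 329 − 10p_{Streamly} + 3p_{Vidio} = 0 ⇒ p_{Streamly} = 32.9 + 0.3p_{Vidio}.
By symmetry p_{Vidio} = p_{Streamly}; substituting into the reaction function, 0.7p_{Streamly} = 32.9 and p_{Streamly} = 47.
q_{Streamly} = 319 − 5·47 + 3·47 = 225.
Profit = (47 − 2)·225 = 10125.

10125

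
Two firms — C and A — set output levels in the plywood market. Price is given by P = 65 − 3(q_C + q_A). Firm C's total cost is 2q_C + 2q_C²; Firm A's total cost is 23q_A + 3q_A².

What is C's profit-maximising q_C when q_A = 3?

Firm C's profit: π = q_C(65 − 3(q_C + q_A)) − 2q_C − 2q_C².
∂π/∂q_C = 63 − 10q_C − 3q_A = 0, so q_C = 6.3 − 0.3q_A.
At q_A = 3: q_C = 6.3 − 0.3·3 = 5.4.

5.4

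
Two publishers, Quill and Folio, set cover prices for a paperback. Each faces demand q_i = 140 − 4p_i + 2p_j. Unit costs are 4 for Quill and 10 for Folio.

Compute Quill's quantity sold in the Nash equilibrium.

91.2

Quill's profit: π = (p_{Quill} − 4)(140 − 4p_{Quill} + 2p_{Folio}).
∂π/∂p_{Quill} = 156 − 8p_{Quill} + 2p_{Folio} = 0 ⇒ p_{Quill} = 19.5 + 0.25p_{Folio}.
Similarly p_{Folio} = 22.5 + 0.25p_{Quill}.
Solving the two reaction functions simultaneously: (1 − (0.25)(0.25))p_{Quill} = 19.5 + 0.25·22.5, so 0.9375p_{Quill} = 25.125 and p_{Quill} = 26.8.
Then p_{Folio} = 22.5 + 0.25·26.8 = 29.2.
q_{Quill} = 140 − 4·26.8 + 2·29.2 = 91.2.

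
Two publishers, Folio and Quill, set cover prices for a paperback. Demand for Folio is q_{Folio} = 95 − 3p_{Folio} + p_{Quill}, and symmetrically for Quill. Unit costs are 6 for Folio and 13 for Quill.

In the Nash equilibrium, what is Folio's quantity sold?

Folio's profit: π = (p_{Folio} − 6)(95 − 3p_{Folio} + p_{Quill}).
∂π/∂p_{Folio} = 113 − 6p_{Folio} + p_{Quill} = 0 ⇒ p_{Folio} = 113/6 + (1/6)p_{Quill}.
Similarly p_{Quill} = 67/3 + (1/6)p_{Folio}.
Substituting the second reaction function into the first: p_{Folio} = 113/6 + (1/6)(67/3 + (1/6)p_{Folio}), which gives (35/36)p_{Folio} = 203/9 ⇒ p_{Folio} = 23.2.
Then p_{Quill} = 67/3 + (1/6)·23.2 = 26.2.
q_{Folio} = 95 − 3·23.2 + 26.2 = 51.6.

51.6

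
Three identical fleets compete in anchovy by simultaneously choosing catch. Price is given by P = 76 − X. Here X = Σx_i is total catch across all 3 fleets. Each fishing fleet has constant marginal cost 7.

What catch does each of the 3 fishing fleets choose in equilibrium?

A representative fishing fleet's profit is π_i = x_i(76 − X) − 7x_i, with X = x_i + Σ_{j≠i} x_j.
First-order condition: 69 − 2x_i − Σ_{j≠i} x_j = 0.
With identical fishing fleets, set every x_j = x: then 69 − 2x − 2x = 0, i.e. x = 69/4 = 17.25.

17.25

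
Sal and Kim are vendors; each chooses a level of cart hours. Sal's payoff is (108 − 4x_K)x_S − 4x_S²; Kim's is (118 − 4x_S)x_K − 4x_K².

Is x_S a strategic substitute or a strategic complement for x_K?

strategic substitutes

Expanding Sal's payoff: 108x_S − 4x_Kx_S − 4x_S².
∂π/∂x_S = 108 − 4x_K − 8x_S = 0, so x_S = 13.5 − 0.5x_K.
The best-response slope dx_S/dx_K = −0.5 < 0: the reaction function is downward-sloping, so the choices are strategic substitutes.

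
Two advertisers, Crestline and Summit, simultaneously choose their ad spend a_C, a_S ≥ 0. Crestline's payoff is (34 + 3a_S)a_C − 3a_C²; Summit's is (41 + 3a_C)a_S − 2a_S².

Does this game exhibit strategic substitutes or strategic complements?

Expanding Crestline's payoff: 34a_C + 3a_Sa_C − 3a_C².
∂π/∂a_C = 34 + 3a_S − 6a_C = 0, so a_C = 17/3 + 0.5a_S.
The best-response slope da_C/da_S = 0.5 > 0: the reaction function is upward-sloping, so the choices are strategic complements.

strategic complements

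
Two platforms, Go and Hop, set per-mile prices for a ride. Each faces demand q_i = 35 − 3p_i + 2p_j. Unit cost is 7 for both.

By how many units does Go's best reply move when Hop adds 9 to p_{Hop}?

3

Go's profit: π = (p_{Go} − 7)(35 − 3p_{Go} + 2p_{Hop}).
∂π/∂p_{Go} = 56 − 6p_{Go} + 2p_{Hop} = 0 ⇒ p_{Go} = 28/3 + (1/3)p_{Hop}.
The reaction-function slope is 1/3, so a 9-unit rise in p_{Hop} moves p_{Go} by 1/3 × 9 = 3. Go's best response rises — the actions are strategic complements.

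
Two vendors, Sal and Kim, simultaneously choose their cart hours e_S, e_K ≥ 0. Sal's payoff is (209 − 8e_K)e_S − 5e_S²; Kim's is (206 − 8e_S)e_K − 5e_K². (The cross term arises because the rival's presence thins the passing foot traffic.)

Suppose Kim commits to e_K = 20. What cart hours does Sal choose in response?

Expanding Sal's payoff: 209e_S − 8e_Ke_S − 5e_S².
∂π/∂e_S = 209 − 8e_K − 10e_S = 0, so e_S = 20.9 − 0.8e_K.
At e_K = 20: e_S = 20.9 − 0.8·20 = 4.9.

4.9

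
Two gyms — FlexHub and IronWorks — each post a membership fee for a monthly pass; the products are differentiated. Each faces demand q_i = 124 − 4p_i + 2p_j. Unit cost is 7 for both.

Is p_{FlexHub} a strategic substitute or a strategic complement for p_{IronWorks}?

strategic complements

FlexHub's profit: π = (p_{FlexHub} − 7)(124 − 4p_{FlexHub} + 2p_{IronWorks}).
∂π/∂p_{FlexHub} = 152 − 8p_{FlexHub} + 2p_{IronWorks} = 0 ⇒ p_{FlexHub} = 19 + 0.25p_{IronWorks}.
The best-response slope dp_{FlexHub}/dp_{IronWorks} = 0.25 > 0: the reaction function is upward-sloping, so the choices are strategic complements.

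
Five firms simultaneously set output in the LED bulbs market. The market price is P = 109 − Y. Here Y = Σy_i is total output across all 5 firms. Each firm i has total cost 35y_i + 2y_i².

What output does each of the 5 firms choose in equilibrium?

A representative firm's profit is π_i = y_i(109 − Y) − 35y_i − 2y_i², with Y = y_i + Σ_{j≠i} y_j.
First-order condition: 74 − 6y_i − Σ_{j≠i} y_j = 0.
With identical firms, set every y_j = y: then 74 − 6y − 4y = 0, i.e. y = 74/10 = 7.4.

7.4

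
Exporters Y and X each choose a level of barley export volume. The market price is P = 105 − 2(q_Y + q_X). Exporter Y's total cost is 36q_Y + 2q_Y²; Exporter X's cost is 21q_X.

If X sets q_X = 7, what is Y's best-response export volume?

6.875

Exporter Y's profit: π = q_Y(105 − 2(q_Y + q_X)) − 36q_Y − 2q_Y².
∂π/∂q_Y = 69 − 8q_Y − 2q_X = 0, so q_Y = 8.625 − 0.25q_X.
At q_X = 7: q_Y = 8.625 − 0.25·7 = 6.875.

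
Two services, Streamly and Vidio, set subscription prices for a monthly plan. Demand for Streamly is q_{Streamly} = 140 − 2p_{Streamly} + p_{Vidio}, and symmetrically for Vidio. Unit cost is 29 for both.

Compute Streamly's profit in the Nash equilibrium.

2738

Streamly's profit: π = (p_{Streamly} − 29)(140 − 2p_{Streamly} + p_{Vidio}).
∂π/∂p_{Streamly} = 198 − 4p_{Streamly} + p_{Vidio} = 0 ⇒ p_{Streamly} = 49.5 + 0.25p_{Vidio}.
Setting p_{Streamly} = p_{Vidio} in the reaction function: p_{Streamly} = 49.5 + 0.25p_{Streamly}, so p_{Streamly} = 49.5 / 0.75 = 66.
q_{Streamly} = 140 − 2·66 + 66 = 74.
Profit = (66 − 29)·74 = 2738.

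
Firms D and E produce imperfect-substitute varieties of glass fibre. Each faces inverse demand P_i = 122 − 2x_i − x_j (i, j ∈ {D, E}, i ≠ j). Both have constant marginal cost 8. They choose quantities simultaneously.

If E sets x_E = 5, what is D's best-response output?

Firm D's profit: π = x_D(122 − 2x_D − x_E) − 8x_D.
∂π/∂x_D = 114 − 4x_D − x_E = 0 ⇒ x_D = 28.5 − 0.25x_E.
At x_E = 5: x_D = 28.5 − 0.25·5 = 27.25.

27.25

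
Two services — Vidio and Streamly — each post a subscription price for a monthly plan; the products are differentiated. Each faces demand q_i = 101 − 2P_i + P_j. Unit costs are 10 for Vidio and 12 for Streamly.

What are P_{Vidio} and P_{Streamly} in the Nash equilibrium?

Vidio's profit: π = (P_{Vidio} − 10)(101 − 2P_{Vidio} + P_{Streamly}).
∂π/∂P_{Vidio} = 121 − 4P_{Vidio} + P_{Streamly} = 0 ⇒ P_{Vidio} = 30.25 + 0.25P_{Streamly}.
Similarly P_{Streamly} = 31.25 + 0.25P_{Vidio}.
Substituting the second reaction function into the first: P_{Vidio} = 30.25 + 0.25(31.25 + 0.25P_{Vidio}), which gives 0.9375P_{Vidio} = 38.0625 ⇒ P_{Vidio} = 40.6.
Then P_{Streamly} = 31.25 + 0.25·40.6 = 41.4.

40.6, 41.4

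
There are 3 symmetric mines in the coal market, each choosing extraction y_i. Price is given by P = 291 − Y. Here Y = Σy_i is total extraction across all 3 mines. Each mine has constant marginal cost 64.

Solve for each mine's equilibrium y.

56.75

A representative mine's profit is π_i = y_i(291 − Y) − 64y_i, with Y = y_i + Σ_{j≠i} y_j.
First-order condition: 227 − 2y_i − Σ_{j≠i} y_j = 0.
With identical mines, set every y_j = y: then 227 − 2y − 2y = 0, i.e. y = 227/4 = 56.75.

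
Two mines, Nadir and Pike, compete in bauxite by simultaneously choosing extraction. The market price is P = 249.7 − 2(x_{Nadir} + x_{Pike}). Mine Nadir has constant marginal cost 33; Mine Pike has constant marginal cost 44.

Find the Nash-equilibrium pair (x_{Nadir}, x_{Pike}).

37.95, 32.45

Mine Nadir's profit: π = x_{Nadir}(249.7 − 2(x_{Nadir} + x_{Pike})) − 33x_{Nadir}.
∂π/∂x_{Nadir} = 216.7 − 4x_{Nadir} − 2x_{Pike} = 0, so x_{Nadir} = 54.175 − 0.5x_{Pike}.
By the same steps for Pike: x_{Pike} = 51.425 − 0.5x_{Nadir}.
Plugging x_{Pike} into Nadir's best response: x_{Nadir} = 54.175 − 0.5(51.425 − 0.5x_{Nadir}) ⇒ 0.75x_{Nadir} = 28.4625, so x_{Nadir} = 37.95.
Then x_{Pike} = 51.425 − 0.5·37.95 = 32.45.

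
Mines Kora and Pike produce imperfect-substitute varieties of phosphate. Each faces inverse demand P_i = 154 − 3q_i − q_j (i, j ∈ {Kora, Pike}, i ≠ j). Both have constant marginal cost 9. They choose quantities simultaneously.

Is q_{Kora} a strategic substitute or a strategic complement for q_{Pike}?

strategic substitutes

Mine Kora's profit: π = q_{Kora}(154 − 3q_{Kora} − q_{Pike}) − 9q_{Kora}.
∂π/∂q_{Kora} = 145 − 6q_{Kora} − q_{Pike} = 0 ⇒ q_{Kora} = 145/6 − (1/6)q_{Pike}.
The best-response slope dq_{Kora}/dq_{Pike} = −1/6 < 0: the reaction function is downward-sloping, so the choices are strategic substitutes.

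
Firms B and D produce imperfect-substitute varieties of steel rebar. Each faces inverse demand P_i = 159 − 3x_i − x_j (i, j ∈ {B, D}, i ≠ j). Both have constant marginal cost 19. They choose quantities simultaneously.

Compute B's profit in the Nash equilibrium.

Firm B's profit: π = x_B(159 − 3x_B − x_D) − 19x_B.
∂π/∂x_B = 140 − 6x_B − x_D = 0 ⇒ x_B = 70/3 − (1/6)x_D.
By symmetry x_D = x_B; substituting into the reaction function, (7/6)x_B = 70/3 and x_B = 20.
P_B = 159 − 3·20 − 20 = 79.
Profit = (79 − 19)·20 = 1200.

1200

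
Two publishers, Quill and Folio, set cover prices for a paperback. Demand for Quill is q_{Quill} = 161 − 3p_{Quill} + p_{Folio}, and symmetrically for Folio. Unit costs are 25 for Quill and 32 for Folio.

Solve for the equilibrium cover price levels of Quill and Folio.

Quill's profit: π = (p_{Quill} − 25)(161 − 3p_{Quill} + p_{Folio}).
∂π/∂p_{Quill} = 236 − 6p_{Quill} + p_{Folio} = 0 ⇒ p_{Quill} = 118/3 + (1/6)p_{Folio}.
Similarly p_{Folio} = 257/6 + (1/6)p_{Quill}.
Solving the two reaction functions simultaneously: (1 − (1/6)(1/6))p_{Quill} = 118/3 + (1/6)·(257/6), so (35/36)p_{Quill} = 1673/36 and p_{Quill} = 47.8.
Then p_{Folio} = 257/6 + (1/6)·47.8 = 50.8.

47.8, 50.8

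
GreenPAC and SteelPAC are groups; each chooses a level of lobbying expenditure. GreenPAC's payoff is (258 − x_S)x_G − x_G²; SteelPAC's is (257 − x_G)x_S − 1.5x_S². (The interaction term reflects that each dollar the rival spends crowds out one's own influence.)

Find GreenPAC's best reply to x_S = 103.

Expanding GreenPAC's payoff: 258x_G − x_Sx_G − x_G².
∂π/∂x_G = 258 − x_S − 2x_G = 0, so x_G = 129 − 0.5x_S.
At x_S = 103: x_G = 129 − 0.5·103 = 77.5.

77.5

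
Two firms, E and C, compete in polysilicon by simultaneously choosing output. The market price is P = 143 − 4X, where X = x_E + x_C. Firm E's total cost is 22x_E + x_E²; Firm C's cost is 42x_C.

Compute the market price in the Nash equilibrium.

Firm E's profit: π = x_E(143 − 4(x_E + x_C)) − 22x_E − x_E².
∂π/∂x_E = 121 − 10x_E − 4x_C = 0, so x_E = 12.1 − 0.4x_C.
For C: ∂π/∂x_C = 101 − 8x_C − 4x_E = 0 ⇒ x_C = 12.625 − 0.5x_E.
Solving the two reaction functions simultaneously: (1 − (−0.4)(−0.5))x_E = 12.1 − 0.4·12.625, so 0.8x_E = 7.05 and x_E = 8.8125.
Then x_C = 12.625 − 0.5·8.8125 = 263/32.
Equilibrium price: P = 143 − 4·(545/32) = 74.875.

74.875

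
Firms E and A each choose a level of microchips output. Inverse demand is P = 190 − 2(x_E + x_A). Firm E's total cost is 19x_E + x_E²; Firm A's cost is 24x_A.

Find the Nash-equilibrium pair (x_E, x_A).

17.6, 32.7

Firm E's profit: π = x_E(190 − 2(x_E + x_A)) − 19x_E − x_E².
∂π/∂x_E = 171 − 6x_E − 2x_A = 0, so x_E = 28.5 − (1/3)x_A.
For A: ∂π/∂x_A = 166 − 4x_A − 2x_E = 0 ⇒ x_A = 41.5 − 0.5x_E.
Plugging x_A into E's best response: x_E = 28.5 − (1/3)(41.5 − 0.5x_E) ⇒ (5/6)x_E = 44/3, so x_E = 17.6.
Then x_A = 41.5 − 0.5·17.6 = 32.7.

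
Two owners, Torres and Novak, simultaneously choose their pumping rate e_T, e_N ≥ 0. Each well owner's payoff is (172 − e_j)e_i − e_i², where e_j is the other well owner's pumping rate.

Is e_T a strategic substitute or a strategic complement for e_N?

strategic substitutes

Torres's payoff is (172 − e_N)e_T − e_T².
∂π/∂e_T = 172 − e_N − 2e_T = 0, so e_T = 86 − 0.5e_N.
The best-response slope de_T/de_N = −0.5 < 0: the reaction function is downward-sloping, so the choices are strategic substitutes.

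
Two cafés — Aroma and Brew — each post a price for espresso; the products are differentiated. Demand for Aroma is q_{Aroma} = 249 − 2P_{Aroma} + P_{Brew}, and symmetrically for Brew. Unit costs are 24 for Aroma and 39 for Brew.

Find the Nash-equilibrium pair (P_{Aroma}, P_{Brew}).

Aroma's profit: π = (P_{Aroma} − 24)(249 − 2P_{Aroma} + P_{Brew}).
∂π/∂P_{Aroma} = 297 − 4P_{Aroma} + P_{Brew} = 0 ⇒ P_{Aroma} = 74.25 + 0.25P_{Brew}.
Similarly P_{Brew} = 81.75 + 0.25P_{Aroma}.
Plugging P_{Brew} into Aroma's best response: P_{Aroma} = 74.25 + 0.25(81.75 + 0.25P_{Aroma}) ⇒ 0.9375P_{Aroma} = 94.6875, so P_{Aroma} = 101.
Then P_{Brew} = 81.75 + 0.25·101 = 107.

101, 107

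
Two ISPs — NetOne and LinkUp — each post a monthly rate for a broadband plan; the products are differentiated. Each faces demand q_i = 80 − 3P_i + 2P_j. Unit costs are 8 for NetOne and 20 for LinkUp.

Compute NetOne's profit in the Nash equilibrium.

1230.1875

NetOne's profit: π = (P_{NetOne} − 8)(80 − 3P_{NetOne} + 2P_{LinkUp}).
∂π/∂P_{NetOne} = 104 − 6P_{NetOne} + 2P_{LinkUp} = 0 ⇒ P_{NetOne} = 52/3 + (1/3)P_{LinkUp}.
Similarly P_{LinkUp} = 70/3 + (1/3)P_{NetOne}.
Substituting the second reaction function into the first: P_{NetOne} = 52/3 + (1/3)(70/3 + (1/3)P_{NetOne}), which gives (8/9)P_{NetOne} = 226/9 ⇒ P_{NetOne} = 28.25.
Then P_{LinkUp} = 70/3 + (1/3)·28.25 = 32.75.
q_{NetOne} = 80 − 3·28.25 + 2·32.75 = 60.75.
Profit = (28.25 − 8)·60.75 = 1230.1875.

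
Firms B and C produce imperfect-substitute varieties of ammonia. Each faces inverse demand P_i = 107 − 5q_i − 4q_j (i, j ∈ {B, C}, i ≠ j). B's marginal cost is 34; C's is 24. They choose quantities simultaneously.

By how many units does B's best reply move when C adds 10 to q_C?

Firm B's profit: π = q_B(107 − 5q_B − 4q_C) − 34q_B.
∂π/∂q_B = 73 − 10q_B − 4q_C = 0 ⇒ q_B = 7.3 − 0.4q_C.
The reaction-function slope is −0.4, so a 10-unit rise in q_C moves q_B by −0.4 × 10 = −4. B's best response falls — the actions are strategic substitutes.

-4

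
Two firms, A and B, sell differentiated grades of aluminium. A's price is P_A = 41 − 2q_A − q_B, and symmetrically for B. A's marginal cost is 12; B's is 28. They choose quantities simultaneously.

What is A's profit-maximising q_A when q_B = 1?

Firm A's profit: π = q_A(41 − 2q_A − q_B) − 12q_A.
∂π/∂q_A = 29 − 4q_A − q_B = 0 ⇒ q_A = 7.25 − 0.25q_B.
At q_B = 1: q_A = 7.25 − 0.25·1 = 7.

7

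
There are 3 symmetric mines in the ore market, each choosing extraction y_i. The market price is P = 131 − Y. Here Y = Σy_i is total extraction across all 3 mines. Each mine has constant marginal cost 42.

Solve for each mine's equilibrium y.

A representative mine's profit is π_i = y_i(131 − Y) − 42y_i, with Y = y_i + Σ_{j≠i} y_j.
First-order condition: 89 − 2y_i − Σ_{j≠i} y_j = 0.
With identical mines, set every y_j = y: then 89 − 2y − 2y = 0, i.e. y = 89/4 = 22.25.

22.25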